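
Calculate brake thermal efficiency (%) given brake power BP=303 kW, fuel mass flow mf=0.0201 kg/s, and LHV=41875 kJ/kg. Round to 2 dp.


eta_BTE = (BP / (mf * LHV)) * 100
Denominator = 0.0201 * 41875 = 841.6875 kW
eta_BTE = (303 / 841.6875) * 100 = 36.00%


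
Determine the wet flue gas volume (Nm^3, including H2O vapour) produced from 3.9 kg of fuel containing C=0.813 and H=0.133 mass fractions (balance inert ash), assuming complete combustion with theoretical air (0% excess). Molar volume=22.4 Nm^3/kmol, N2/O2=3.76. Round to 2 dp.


Per kg fuel: CO2 = (C/12 kmol)*22.4 = (0.813/12)*22.4 = 1.51760 Nm^3
Per kg fuel: H2O = (H/2 kmol)*22.4 = (0.133/2)*22.4 = 1.48960 Nm^3
O2 needed per kg fuel = C/12 + H/4 = 0.813/12 + 0.133/4 = 0.10100000 kmol
Per kg fuel: N2 = O2*3.76*22.4 = 0.10100000*3.76*22.4 = 8.50662 Nm^3
Total per kg = 1.51760 + 1.48960 + 8.50662 = 11.51382 Nm^3
Total = 11.51382 * 3.9 = 44.90 Nm^3


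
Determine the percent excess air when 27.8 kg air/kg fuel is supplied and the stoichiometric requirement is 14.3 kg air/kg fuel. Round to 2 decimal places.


Excess air = actual - stoichiometric = 27.8 - 14.3 = 13.50 kg/kg fuel
Excess air % = (excess / stoich) * 100 = (13.50 / 14.3) * 100 = 94.41%


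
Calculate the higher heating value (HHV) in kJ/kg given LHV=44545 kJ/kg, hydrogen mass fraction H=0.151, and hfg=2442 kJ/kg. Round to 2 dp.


HHV = LHV + hfg * 9 * H
Water addition = 2442 * 9 * 0.151 = 3318.678 kJ/kg
HHV = 44545 + 3318.678 = 47863.68 kJ/kg


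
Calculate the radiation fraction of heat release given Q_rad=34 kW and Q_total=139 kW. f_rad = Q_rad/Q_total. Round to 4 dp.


f_rad = Q_rad / Q_total
f_rad = 34 / 139 = 0.2446


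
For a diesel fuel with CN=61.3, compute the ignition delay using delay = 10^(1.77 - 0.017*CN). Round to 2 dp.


delay = 10^(1.77 - 0.017*CN)
Exponent = 1.77 - 0.017*61.3 = 0.7279
delay = 10^0.7279 = 5.34 ms


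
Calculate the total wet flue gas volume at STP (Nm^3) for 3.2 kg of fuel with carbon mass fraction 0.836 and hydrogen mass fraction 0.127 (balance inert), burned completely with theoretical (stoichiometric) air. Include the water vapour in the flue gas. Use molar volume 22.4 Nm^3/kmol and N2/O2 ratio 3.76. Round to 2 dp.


Per kg fuel: CO2 = (C/12 kmol)*22.4 = (0.836/12)*22.4 = 1.56053 Nm^3
Per kg fuel: H2O = (H/2 kmol)*22.4 = (0.127/2)*22.4 = 1.42240 Nm^3
O2 needed per kg fuel = C/12 + H/4 = 0.836/12 + 0.127/4 = 0.10141667 kmol
Per kg fuel: N2 = O2*3.76*22.4 = 0.10141667*3.76*22.4 = 8.54172 Nm^3
Total per kg = 1.56053 + 1.42240 + 8.54172 = 11.52465 Nm^3
Total = 11.52465 * 3.2 = 36.88 Nm^3


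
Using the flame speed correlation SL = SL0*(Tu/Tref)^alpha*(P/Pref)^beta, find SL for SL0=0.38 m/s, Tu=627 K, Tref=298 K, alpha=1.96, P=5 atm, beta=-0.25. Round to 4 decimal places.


SL = SL0 * (Tu/Tref)^alpha * (P/Pref)^beta
T ratio = 627/298 = 2.10402685
(T ratio)^alpha = 2.10402685^1.96 = 4.297150
(P/Pref)^beta = 5^(-0.25) = 0.668740
SL = 0.38 * 4.297150 * 0.668740 = 1.0920 m/s


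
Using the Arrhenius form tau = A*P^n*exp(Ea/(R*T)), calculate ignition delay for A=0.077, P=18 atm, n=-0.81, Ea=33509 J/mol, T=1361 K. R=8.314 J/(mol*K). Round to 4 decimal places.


tau = A * P^n * exp(Ea/(R*T))
P^n = 18^(-0.81) = 0.09621201
Ea/(R*T) = 33509/(8.314*1361) = 2.961374
exp(Ea/(R*T)) = 19.324514
tau = 0.077 * 0.09621201 * 19.324514 = 0.1432 ms


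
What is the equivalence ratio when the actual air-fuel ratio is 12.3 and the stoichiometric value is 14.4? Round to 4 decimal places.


phi = AFR_stoich / AFR_actual
phi = 14.4 / 12.3 = 1.1707


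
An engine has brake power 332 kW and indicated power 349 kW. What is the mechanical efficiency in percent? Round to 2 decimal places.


eta_mech = (BP / IP) * 100
Ratio = 332 / 349 = 0.9513
eta_mech = 0.9513 * 100 = 95.13%


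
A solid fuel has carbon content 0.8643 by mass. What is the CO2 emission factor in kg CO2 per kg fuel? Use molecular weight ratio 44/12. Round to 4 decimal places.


EF = C_frac * (M_CO2 / M_C)
EF = 0.8643 * (44/12)
EF = 0.8643 * 3.666667 = 3.1691 kg_CO2/kg_fuel


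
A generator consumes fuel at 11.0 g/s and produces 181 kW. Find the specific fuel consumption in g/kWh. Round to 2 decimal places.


SFC = (mf / BP) * 3600
Rate = 11.0 / 181 = 0.060773 g/(s*kW)
SFC = 0.060773 * 3600 = 218.78 g/kWh


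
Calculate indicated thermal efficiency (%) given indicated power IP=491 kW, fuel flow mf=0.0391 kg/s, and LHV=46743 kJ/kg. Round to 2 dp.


eta_ith = (IP / (mf * LHV)) * 100
Denominator = 0.0391 * 46743 = 1827.6513 kW
eta_ith = (491 / 1827.6513) * 100 = 26.87%


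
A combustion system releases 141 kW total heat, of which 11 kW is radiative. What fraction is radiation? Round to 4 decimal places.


f_rad = Q_rad / Q_total
f_rad = 11 / 141 = 0.0780


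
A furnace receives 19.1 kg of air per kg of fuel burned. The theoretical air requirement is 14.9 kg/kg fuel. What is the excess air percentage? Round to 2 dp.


Excess air = actual - stoichiometric = 19.1 - 14.9 = 4.20 kg/kg fuel
Excess air % = (excess / stoich) * 100 = (4.20 / 14.9) * 100 = 28.19%


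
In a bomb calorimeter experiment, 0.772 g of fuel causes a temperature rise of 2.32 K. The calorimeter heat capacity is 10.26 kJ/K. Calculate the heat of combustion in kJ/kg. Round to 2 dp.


Hc = C_cal * delta_T / m_fuel
Q_released = 10.26 * 2.32 = 23.8032 kJ
m_fuel = 0.772 g = 0.772/1000 kg = 0.000772 kg
Hc = 23.8032 / 0.000772 = 30833.16 kJ/kg


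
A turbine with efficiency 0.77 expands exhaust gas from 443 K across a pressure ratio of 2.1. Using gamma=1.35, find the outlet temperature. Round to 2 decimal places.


T_out = T_in * (1 - eta * (1 - PR^(-(gamma-1)/gamma)))
Exponent = -(1.35-1)/1.35 = -0.25925926
PR^exp = 2.1^(-0.25925926) = 0.82501466
Factor = 1 - 0.77*(1 - 0.82501466) = 0.86526129
T_out = 443 * 0.86526129 = 383.31 K


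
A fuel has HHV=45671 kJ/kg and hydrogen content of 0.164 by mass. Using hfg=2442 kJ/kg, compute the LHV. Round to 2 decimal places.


LHV = HHV - hfg * 9 * H
Water correction = 2442 * 9 * 0.164 = 3604.392 kJ/kg
LHV = 45671 - 3604.392 = 42066.61 kJ/kg


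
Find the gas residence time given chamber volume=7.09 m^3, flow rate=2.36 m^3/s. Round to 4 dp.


tau = V / Q_flow
tau = 7.09 / 2.36 = 3.0042 s


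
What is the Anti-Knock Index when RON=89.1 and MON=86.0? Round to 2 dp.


AKI = (RON + MON) / 2
AKI = (89.1 + 86.0) / 2
AKI = 175.1 / 2 = 87.55


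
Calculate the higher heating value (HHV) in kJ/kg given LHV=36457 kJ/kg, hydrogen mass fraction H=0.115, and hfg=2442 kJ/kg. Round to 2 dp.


HHV = LHV + hfg * 9 * H
Water addition = 2442 * 9 * 0.115 = 2527.470 kJ/kg
HHV = 36457 + 2527.470 = 38984.47 kJ/kg


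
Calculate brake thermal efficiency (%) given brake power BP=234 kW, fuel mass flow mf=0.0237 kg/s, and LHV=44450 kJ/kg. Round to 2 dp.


eta_BTE = (BP / (mf * LHV)) * 100
Denominator = 0.0237 * 44450 = 1053.4650 kW
eta_BTE = (234 / 1053.4650) * 100 = 22.21%


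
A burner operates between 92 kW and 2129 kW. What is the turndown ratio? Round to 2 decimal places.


TDR = Q_max / Q_min
TDR = 2129 / 92 = 23.14


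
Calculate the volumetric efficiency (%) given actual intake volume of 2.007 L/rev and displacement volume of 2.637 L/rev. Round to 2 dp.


eta_v = (V_actual / V_disp) * 100
Ratio = 2.007 / 2.637 = 0.7611
eta_v = 0.7611 * 100 = 76.11%


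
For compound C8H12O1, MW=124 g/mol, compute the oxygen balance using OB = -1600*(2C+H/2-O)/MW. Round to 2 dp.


OB = -1600 * (2C + H/2 - O) / MW
Inner = 2*8 + 12/2 - 1 = 21.00
OB = -1600 * 21.00 / 124 = -270.97%


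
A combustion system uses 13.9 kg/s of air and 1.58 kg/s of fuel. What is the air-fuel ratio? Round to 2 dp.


AFR = m_air / m_fuel
AFR = 13.9 / 1.58 = 8.80


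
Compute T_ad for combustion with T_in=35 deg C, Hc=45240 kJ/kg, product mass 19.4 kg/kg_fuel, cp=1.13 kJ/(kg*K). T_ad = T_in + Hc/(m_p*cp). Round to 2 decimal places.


T_ad = T_in + Hc / (m_p * cp)
Denominator = 19.4 * 1.13 = 21.9220
Temperature rise = 45240 / 21.9220 = 2063.68 K
T_ad = 35 + 2063.68 = 2098.68 deg C


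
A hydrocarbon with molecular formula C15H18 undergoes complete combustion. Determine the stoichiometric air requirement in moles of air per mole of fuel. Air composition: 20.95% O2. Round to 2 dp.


Balanced combustion: C15H18 + 19.5 O2 -> 15 CO2 + 9 H2O
O2 needed = C + H/4 = 15 + 18/4 = 19.50 moles
Air moles = O2 / 0.2095 = 19.50 / 0.2095 = 93.08 moles air


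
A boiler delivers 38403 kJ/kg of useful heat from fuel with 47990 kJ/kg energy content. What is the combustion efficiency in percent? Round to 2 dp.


Efficiency = (Q_useful / Q_fuel) * 100
Efficiency = (38403 / 47990) * 100
Efficiency = 0.8002 * 100 = 80.02%


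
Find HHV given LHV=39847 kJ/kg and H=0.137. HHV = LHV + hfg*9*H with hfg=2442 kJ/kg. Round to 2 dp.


HHV = LHV + hfg * 9 * H
Water addition = 2442 * 9 * 0.137 = 3010.986 kJ/kg
HHV = 39847 + 3010.986 = 42857.99 kJ/kg


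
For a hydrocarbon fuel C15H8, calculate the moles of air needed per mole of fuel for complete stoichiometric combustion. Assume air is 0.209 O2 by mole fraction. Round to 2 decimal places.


Balanced combustion: C15H8 + 17 O2 -> 15 CO2 + 4 H2O
O2 needed = C + H/4 = 15 + 8/4 = 17.00 moles
Air moles = O2 / 0.209 = 17.00 / 0.209 = 81.34 moles air


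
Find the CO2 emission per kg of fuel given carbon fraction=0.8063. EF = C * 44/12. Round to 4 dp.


EF = C_frac * (M_CO2 / M_C)
EF = 0.8063 * (44/12)
EF = 0.8063 * 3.666667 = 2.9564 kg_CO2/kg_fuel


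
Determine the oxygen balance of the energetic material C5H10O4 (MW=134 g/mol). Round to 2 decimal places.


OB = -1600 * (2C + H/2 - O) / MW
Inner = 2*5 + 10/2 - 4 = 11.00
OB = -1600 * 11.00 / 134 = -131.34%


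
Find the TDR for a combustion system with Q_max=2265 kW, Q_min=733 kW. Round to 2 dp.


TDR = Q_max / Q_min
TDR = 2265 / 733 = 3.09


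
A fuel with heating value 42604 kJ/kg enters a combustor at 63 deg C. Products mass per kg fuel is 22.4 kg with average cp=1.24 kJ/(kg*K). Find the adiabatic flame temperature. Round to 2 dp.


T_ad = T_in + Hc / (m_p * cp)
Denominator = 22.4 * 1.24 = 27.7760
Temperature rise = 42604 / 27.7760 = 1533.84 K
T_ad = 63 + 1533.84 = 1596.84 deg C


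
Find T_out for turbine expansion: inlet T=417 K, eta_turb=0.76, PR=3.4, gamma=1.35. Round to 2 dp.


T_out = T_in * (1 - eta * (1 - PR^(-(gamma-1)/gamma)))
Exponent = -(1.35-1)/1.35 = -0.25925926
PR^exp = 3.4^(-0.25925926) = 0.72813041
Factor = 1 - 0.76*(1 - 0.72813041) = 0.79337911
T_out = 417 * 0.79337911 = 330.84 K


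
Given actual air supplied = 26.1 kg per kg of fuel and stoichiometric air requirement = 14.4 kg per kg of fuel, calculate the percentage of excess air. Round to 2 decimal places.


Excess air = actual - stoichiometric = 26.1 - 14.4 = 11.70 kg/kg fuel
Excess air % = (excess / stoich) * 100 = (11.70 / 14.4) * 100 = 81.25%


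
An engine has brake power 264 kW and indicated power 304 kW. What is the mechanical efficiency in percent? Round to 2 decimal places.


eta_mech = (BP / IP) * 100
Ratio = 264 / 304 = 0.8684
eta_mech = 0.8684 * 100 = 86.84%


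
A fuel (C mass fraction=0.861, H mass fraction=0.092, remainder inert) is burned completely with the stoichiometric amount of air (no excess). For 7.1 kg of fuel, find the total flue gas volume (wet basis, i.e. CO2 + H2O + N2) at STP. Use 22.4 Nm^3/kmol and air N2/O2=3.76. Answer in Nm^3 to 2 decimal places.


Per kg fuel: CO2 = (C/12 kmol)*22.4 = (0.861/12)*22.4 = 1.60720 Nm^3
Per kg fuel: H2O = (H/2 kmol)*22.4 = (0.092/2)*22.4 = 1.03040 Nm^3
O2 needed per kg fuel = C/12 + H/4 = 0.861/12 + 0.092/4 = 0.09475000 kmol
Per kg fuel: N2 = O2*3.76*22.4 = 0.09475000*3.76*22.4 = 7.98022 Nm^3
Total per kg = 1.60720 + 1.03040 + 7.98022 = 10.61782 Nm^3
Total = 10.61782 * 7.1 = 75.39 Nm^3


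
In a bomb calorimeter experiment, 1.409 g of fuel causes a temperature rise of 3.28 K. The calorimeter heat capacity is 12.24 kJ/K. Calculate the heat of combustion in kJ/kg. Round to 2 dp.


Hc = C_cal * delta_T / m_fuel
Q_released = 12.24 * 3.28 = 40.1472 kJ
m_fuel = 1.409 g = 1.409/1000 kg = 0.001409 kg
Hc = 40.1472 / 0.001409 = 28493.40 kJ/kg


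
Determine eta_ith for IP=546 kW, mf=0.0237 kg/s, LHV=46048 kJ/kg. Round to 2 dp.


eta_ith = (IP / (mf * LHV)) * 100
Denominator = 0.0237 * 46048 = 1091.3376 kW
eta_ith = (546 / 1091.3376) * 100 = 50.03%


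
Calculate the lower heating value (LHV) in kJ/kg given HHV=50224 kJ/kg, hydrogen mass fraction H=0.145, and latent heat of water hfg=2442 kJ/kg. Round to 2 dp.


LHV = HHV - hfg * 9 * H
Water correction = 2442 * 9 * 0.145 = 3186.810 kJ/kg
LHV = 50224 - 3186.810 = 47037.19 kJ/kg


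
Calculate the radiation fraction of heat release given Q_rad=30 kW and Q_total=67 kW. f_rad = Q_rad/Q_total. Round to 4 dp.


f_rad = Q_rad / Q_total
f_rad = 30 / 67 = 0.4478


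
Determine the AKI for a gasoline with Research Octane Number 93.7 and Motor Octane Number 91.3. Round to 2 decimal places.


AKI = (RON + MON) / 2
AKI = (93.7 + 91.3) / 2
AKI = 185.0 / 2 = 92.50


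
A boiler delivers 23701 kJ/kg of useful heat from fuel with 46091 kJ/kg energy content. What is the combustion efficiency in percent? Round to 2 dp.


Efficiency = (Q_useful / Q_fuel) * 100
Efficiency = (23701 / 46091) * 100
Efficiency = 0.5142 * 100 = 51.42%


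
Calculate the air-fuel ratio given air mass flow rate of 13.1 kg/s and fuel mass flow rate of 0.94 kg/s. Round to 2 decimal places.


AFR = m_air / m_fuel
AFR = 13.1 / 0.94 = 13.94


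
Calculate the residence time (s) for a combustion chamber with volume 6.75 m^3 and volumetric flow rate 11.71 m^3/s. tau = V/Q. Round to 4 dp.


tau = V / Q_flow
tau = 6.75 / 11.71 = 0.5764 s


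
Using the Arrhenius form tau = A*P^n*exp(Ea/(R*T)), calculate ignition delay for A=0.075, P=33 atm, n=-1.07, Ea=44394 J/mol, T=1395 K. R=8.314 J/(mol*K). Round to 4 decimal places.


tau = A * P^n * exp(Ea/(R*T))
P^n = 33^(-1.07) = 0.02372412
Ea/(R*T) = 44394/(8.314*1395) = 3.827719
exp(Ea/(R*T)) = 45.957590
tau = 0.075 * 0.02372412 * 45.957590 = 0.0818 ms


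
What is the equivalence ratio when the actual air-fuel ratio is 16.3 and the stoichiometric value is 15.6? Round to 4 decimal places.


phi = AFR_stoich / AFR_actual
phi = 15.6 / 16.3 = 0.9571


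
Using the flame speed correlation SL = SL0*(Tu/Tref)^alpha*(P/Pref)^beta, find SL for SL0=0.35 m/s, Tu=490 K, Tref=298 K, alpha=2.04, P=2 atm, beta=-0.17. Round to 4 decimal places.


SL = SL0 * (Tu/Tref)^alpha * (P/Pref)^beta
T ratio = 490/298 = 1.64429530
(T ratio)^alpha = 1.64429530^2.04 = 2.758029
(P/Pref)^beta = 2^(-0.17) = 0.888843
SL = 0.35 * 2.758029 * 0.888843 = 0.8580 m/s


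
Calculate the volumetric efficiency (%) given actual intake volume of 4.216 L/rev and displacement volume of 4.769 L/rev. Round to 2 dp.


eta_v = (V_actual / V_disp) * 100
Ratio = 4.216 / 4.769 = 0.8840
eta_v = 0.8840 * 100 = 88.40%


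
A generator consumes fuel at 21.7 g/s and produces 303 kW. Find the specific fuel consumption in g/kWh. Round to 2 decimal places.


SFC = (mf / BP) * 3600
Rate = 21.7 / 303 = 0.071617 g/(s*kW)
SFC = 0.071617 * 3600 = 257.82 g/kWh


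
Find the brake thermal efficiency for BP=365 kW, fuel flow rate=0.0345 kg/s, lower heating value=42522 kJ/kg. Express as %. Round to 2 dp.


eta_BTE = (BP / (mf * LHV)) * 100
Denominator = 0.0345 * 42522 = 1467.0090 kW
eta_BTE = (365 / 1467.0090) * 100 = 24.88%


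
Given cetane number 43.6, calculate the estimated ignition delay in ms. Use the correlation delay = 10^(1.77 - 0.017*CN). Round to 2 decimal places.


delay = 10^(1.77 - 0.017*CN)
Exponent = 1.77 - 0.017*43.6 = 1.0288
delay = 10^1.0288 = 10.69 ms


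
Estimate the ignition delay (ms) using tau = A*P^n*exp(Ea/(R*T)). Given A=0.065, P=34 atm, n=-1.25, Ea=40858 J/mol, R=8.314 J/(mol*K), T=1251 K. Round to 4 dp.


tau = A * P^n * exp(Ea/(R*T))
P^n = 34^(-1.25) = 0.01218011
Ea/(R*T) = 40858/(8.314*1251) = 3.928346
exp(Ea/(R*T)) = 50.822866
tau = 0.065 * 0.01218011 * 50.822866 = 0.0402 ms


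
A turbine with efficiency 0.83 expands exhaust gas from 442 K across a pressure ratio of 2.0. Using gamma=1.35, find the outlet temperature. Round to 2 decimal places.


T_out = T_in * (1 - eta * (1 - PR^(-(gamma-1)/gamma)))
Exponent = -(1.35-1)/1.35 = -0.25925926
PR^exp = 2.0^(-0.25925926) = 0.83551680
Factor = 1 - 0.83*(1 - 0.83551680) = 0.86347894
T_out = 442 * 0.86347894 = 381.66 K


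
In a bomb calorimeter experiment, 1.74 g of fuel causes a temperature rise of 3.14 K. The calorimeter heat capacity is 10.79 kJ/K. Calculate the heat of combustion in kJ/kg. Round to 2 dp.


Hc = C_cal * delta_T / m_fuel
Q_released = 10.79 * 3.14 = 33.8806 kJ
m_fuel = 1.74 g = 1.74/1000 kg = 0.001740 kg
Hc = 33.8806 / 0.001740 = 19471.61 kJ/kg


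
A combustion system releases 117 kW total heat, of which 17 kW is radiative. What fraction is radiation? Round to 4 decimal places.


f_rad = Q_rad / Q_total
f_rad = 17 / 117 = 0.1453


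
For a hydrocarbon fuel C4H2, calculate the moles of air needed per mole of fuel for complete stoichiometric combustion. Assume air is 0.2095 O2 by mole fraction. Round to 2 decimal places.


Balanced combustion: C4H2 + 4.5 O2 -> 4 CO2 + 1 H2O
O2 needed = C + H/4 = 4 + 2/4 = 4.50 moles
Air moles = O2 / 0.2095 = 4.50 / 0.2095 = 21.48 moles air


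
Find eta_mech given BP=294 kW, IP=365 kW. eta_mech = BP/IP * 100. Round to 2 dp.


eta_mech = (BP / IP) * 100
Ratio = 294 / 365 = 0.8055
eta_mech = 0.8055 * 100 = 80.55%


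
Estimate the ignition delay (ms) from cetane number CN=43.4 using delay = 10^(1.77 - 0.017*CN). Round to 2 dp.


delay = 10^(1.77 - 0.017*CN)
Exponent = 1.77 - 0.017*43.4 = 1.0322
delay = 10^1.0322 = 10.77 ms


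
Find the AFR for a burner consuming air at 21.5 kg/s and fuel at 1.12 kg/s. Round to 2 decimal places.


AFR = m_air / m_fuel
AFR = 21.5 / 1.12 = 19.20


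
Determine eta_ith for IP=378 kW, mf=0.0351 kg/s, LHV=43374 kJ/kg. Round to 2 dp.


eta_ith = (IP / (mf * LHV)) * 100
Denominator = 0.0351 * 43374 = 1522.4274 kW
eta_ith = (378 / 1522.4274) * 100 = 24.83%


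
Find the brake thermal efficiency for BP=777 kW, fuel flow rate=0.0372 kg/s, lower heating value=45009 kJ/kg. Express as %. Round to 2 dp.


eta_BTE = (BP / (mf * LHV)) * 100
Denominator = 0.0372 * 45009 = 1674.3348 kW
eta_BTE = (777 / 1674.3348) * 100 = 46.41%


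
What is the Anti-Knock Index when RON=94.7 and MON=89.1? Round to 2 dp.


AKI = (RON + MON) / 2
AKI = (94.7 + 89.1) / 2
AKI = 183.8 / 2 = 91.90


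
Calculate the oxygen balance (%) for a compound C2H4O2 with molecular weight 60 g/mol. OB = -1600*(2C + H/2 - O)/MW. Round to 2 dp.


OB = -1600 * (2C + H/2 - O) / MW
Inner = 2*2 + 4/2 - 2 = 4.00
OB = -1600 * 4.00 / 60 = -106.67%


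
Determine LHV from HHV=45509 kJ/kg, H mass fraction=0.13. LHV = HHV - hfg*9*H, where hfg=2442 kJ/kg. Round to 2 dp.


LHV = HHV - hfg * 9 * H
Water correction = 2442 * 9 * 0.13 = 2857.140 kJ/kg
LHV = 45509 - 2857.140 = 42651.86 kJ/kg


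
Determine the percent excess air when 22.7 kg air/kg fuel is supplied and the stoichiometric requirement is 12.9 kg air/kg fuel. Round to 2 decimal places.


Excess air = actual - stoichiometric = 22.7 - 12.9 = 9.80 kg/kg fuel
Excess air % = (excess / stoich) * 100 = (9.80 / 12.9) * 100 = 75.97%


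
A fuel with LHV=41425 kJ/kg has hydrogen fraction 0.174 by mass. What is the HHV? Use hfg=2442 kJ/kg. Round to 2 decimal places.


HHV = LHV + hfg * 9 * H
Water addition = 2442 * 9 * 0.174 = 3824.172 kJ/kg
HHV = 41425 + 3824.172 = 45249.17 kJ/kg


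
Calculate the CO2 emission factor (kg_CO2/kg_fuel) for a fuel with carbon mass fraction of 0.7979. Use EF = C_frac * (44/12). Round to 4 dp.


EF = C_frac * (M_CO2 / M_C)
EF = 0.7979 * (44/12)
EF = 0.7979 * 3.666667 = 2.9256 kg_CO2/kg_fuel


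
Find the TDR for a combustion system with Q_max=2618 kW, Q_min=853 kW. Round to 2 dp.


TDR = Q_max / Q_min
TDR = 2618 / 853 = 3.07


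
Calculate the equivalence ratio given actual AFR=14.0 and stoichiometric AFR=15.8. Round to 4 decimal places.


phi = AFR_stoich / AFR_actual
phi = 15.8 / 14.0 = 1.1286


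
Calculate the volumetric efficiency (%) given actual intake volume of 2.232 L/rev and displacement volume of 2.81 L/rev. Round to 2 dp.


eta_v = (V_actual / V_disp) * 100
Ratio = 2.232 / 2.81 = 0.7943
eta_v = 0.7943 * 100 = 79.43%


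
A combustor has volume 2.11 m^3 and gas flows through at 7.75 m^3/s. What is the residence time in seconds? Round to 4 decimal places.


tau = V / Q_flow
tau = 2.11 / 7.75 = 0.2723 s


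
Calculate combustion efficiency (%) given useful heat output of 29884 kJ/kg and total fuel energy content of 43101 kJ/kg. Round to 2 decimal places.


Efficiency = (Q_useful / Q_fuel) * 100
Efficiency = (29884 / 43101) * 100
Efficiency = 0.6933 * 100 = 69.33%


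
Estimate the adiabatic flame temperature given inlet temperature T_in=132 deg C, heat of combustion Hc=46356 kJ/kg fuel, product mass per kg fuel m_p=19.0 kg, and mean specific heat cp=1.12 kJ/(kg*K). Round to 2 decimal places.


T_ad = T_in + Hc / (m_p * cp)
Denominator = 19.0 * 1.12 = 21.2800
Temperature rise = 46356 / 21.2800 = 2178.38 K
T_ad = 132 + 2178.38 = 2310.38 deg C


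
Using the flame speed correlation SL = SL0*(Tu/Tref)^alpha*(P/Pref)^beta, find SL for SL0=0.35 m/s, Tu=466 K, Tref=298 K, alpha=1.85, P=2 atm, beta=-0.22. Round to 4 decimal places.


SL = SL0 * (Tu/Tref)^alpha * (P/Pref)^beta
T ratio = 466/298 = 1.56375839
(T ratio)^alpha = 1.56375839^1.85 = 2.286725
(P/Pref)^beta = 2^(-0.22) = 0.858565
SL = 0.35 * 2.286725 * 0.858565 = 0.6872 m/s


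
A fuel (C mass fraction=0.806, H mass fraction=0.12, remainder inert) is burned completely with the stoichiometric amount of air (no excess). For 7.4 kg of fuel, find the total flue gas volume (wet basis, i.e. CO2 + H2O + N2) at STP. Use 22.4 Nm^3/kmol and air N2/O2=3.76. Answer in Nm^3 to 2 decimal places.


Per kg fuel: CO2 = (C/12 kmol)*22.4 = (0.806/12)*22.4 = 1.50453 Nm^3
Per kg fuel: H2O = (H/2 kmol)*22.4 = (0.12/2)*22.4 = 1.34400 Nm^3
O2 needed per kg fuel = C/12 + H/4 = 0.806/12 + 0.12/4 = 0.09716667 kmol
Per kg fuel: N2 = O2*3.76*22.4 = 0.09716667*3.76*22.4 = 8.18377 Nm^3
Total per kg = 1.50453 + 1.34400 + 8.18377 = 11.03230 Nm^3
Total = 11.03230 * 7.4 = 81.64 Nm^3


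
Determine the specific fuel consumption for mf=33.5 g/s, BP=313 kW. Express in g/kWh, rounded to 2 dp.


SFC = (mf / BP) * 3600
Rate = 33.5 / 313 = 0.107029 g/(s*kW)
SFC = 0.107029 * 3600 = 385.30 g/kWh


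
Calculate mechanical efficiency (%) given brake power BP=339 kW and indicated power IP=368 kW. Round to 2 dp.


eta_mech = (BP / IP) * 100
Ratio = 339 / 368 = 0.9212
eta_mech = 0.9212 * 100 = 92.12%


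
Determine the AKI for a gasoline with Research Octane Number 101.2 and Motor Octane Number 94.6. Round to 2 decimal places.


AKI = (RON + MON) / 2
AKI = (101.2 + 94.6) / 2
AKI = 195.8 / 2 = 97.90


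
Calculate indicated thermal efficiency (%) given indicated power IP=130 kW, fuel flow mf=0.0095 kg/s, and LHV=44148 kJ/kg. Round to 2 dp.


eta_ith = (IP / (mf * LHV)) * 100
Denominator = 0.0095 * 44148 = 419.4060 kW
eta_ith = (130 / 419.4060) * 100 = 31.00%


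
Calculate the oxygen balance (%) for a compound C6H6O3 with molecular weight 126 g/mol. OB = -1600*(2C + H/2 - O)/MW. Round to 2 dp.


OB = -1600 * (2C + H/2 - O) / MW
Inner = 2*6 + 6/2 - 3 = 12.00
OB = -1600 * 12.00 / 126 = -152.38%


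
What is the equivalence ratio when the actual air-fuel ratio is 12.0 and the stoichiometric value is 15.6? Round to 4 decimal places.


phi = AFR_stoich / AFR_actual
phi = 15.6 / 12.0 = 1.3000


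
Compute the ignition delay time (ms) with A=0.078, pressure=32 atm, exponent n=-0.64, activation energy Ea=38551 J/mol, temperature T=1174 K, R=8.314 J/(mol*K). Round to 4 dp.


tau = A * P^n * exp(Ea/(R*T))
P^n = 32^(-0.64) = 0.10881882
Ea/(R*T) = 38551/(8.314*1174) = 3.949640
exp(Ea/(R*T)) = 51.916682
tau = 0.078 * 0.10881882 * 51.916682 = 0.4407 ms


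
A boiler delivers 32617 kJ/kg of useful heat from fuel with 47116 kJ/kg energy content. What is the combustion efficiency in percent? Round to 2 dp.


Efficiency = (Q_useful / Q_fuel) * 100
Efficiency = (32617 / 47116) * 100
Efficiency = 0.6923 * 100 = 69.23%


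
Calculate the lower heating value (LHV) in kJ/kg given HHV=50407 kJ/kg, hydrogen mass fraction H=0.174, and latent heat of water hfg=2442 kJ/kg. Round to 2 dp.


LHV = HHV - hfg * 9 * H
Water correction = 2442 * 9 * 0.174 = 3824.172 kJ/kg
LHV = 50407 - 3824.172 = 46582.83 kJ/kg


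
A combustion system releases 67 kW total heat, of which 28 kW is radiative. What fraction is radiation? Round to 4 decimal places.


f_rad = Q_rad / Q_total
f_rad = 28 / 67 = 0.4179


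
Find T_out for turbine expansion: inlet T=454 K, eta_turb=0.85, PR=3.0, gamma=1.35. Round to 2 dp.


T_out = T_in * (1 - eta * (1 - PR^(-(gamma-1)/gamma)))
Exponent = -(1.35-1)/1.35 = -0.25925926
PR^exp = 3.0^(-0.25925926) = 0.75214556
Factor = 1 - 0.85*(1 - 0.75214556) = 0.78932373
T_out = 454 * 0.78932373 = 358.35 K


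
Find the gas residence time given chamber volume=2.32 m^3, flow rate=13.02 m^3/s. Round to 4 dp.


tau = V / Q_flow
tau = 2.32 / 13.02 = 0.1782 s


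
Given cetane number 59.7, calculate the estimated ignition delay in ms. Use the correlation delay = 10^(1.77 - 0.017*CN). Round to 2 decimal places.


delay = 10^(1.77 - 0.017*CN)
Exponent = 1.77 - 0.017*59.7 = 0.7551
delay = 10^0.7551 = 5.69 ms


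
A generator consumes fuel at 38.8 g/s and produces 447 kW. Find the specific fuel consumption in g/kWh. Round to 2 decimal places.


SFC = (mf / BP) * 3600
Rate = 38.8 / 447 = 0.086801 g/(s*kW)
SFC = 0.086801 * 3600 = 312.48 g/kWh


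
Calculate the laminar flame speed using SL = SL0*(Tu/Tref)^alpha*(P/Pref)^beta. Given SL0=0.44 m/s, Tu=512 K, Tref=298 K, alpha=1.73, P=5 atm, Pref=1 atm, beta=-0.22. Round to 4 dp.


SL = SL0 * (Tu/Tref)^alpha * (P/Pref)^beta
T ratio = 512/298 = 1.71812081
(T ratio)^alpha = 1.71812081^1.73 = 2.550603
(P/Pref)^beta = 5^(-0.22) = 0.701821
SL = 0.44 * 2.550603 * 0.701821 = 0.7876 m/s


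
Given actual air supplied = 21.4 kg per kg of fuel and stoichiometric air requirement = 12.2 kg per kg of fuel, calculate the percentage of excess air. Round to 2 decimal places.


Excess air = actual - stoichiometric = 21.4 - 12.2 = 9.20 kg/kg fuel
Excess air % = (excess / stoich) * 100 = (9.20 / 12.2) * 100 = 75.41%


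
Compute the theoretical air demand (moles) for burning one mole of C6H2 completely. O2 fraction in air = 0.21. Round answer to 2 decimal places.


Balanced combustion: C6H2 + 6.5 O2 -> 6 CO2 + 1 H2O
O2 needed = C + H/4 = 6 + 2/4 = 6.50 moles
Air moles = O2 / 0.21 = 6.50 / 0.21 = 30.95 moles air


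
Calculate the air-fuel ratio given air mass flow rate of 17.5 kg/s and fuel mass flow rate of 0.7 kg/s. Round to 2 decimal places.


AFR = m_air / m_fuel
AFR = 17.5 / 0.7 = 25.00


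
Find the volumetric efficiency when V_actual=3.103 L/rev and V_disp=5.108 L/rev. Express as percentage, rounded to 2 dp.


eta_v = (V_actual / V_disp) * 100
Ratio = 3.103 / 5.108 = 0.6075
eta_v = 0.6075 * 100 = 60.75%


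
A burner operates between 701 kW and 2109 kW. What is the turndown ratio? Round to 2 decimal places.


TDR = Q_max / Q_min
TDR = 2109 / 701 = 3.01


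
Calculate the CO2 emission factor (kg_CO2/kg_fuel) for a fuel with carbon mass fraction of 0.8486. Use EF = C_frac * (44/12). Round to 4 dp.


EF = C_frac * (M_CO2 / M_C)
EF = 0.8486 * (44/12)
EF = 0.8486 * 3.666667 = 3.1115 kg_CO2/kg_fuel


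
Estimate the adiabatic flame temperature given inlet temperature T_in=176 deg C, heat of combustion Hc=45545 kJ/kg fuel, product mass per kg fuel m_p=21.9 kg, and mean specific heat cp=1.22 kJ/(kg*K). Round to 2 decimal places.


T_ad = T_in + Hc / (m_p * cp)
Denominator = 21.9 * 1.22 = 26.7180
Temperature rise = 45545 / 26.7180 = 1704.66 K
T_ad = 176 + 1704.66 = 1880.66 deg C


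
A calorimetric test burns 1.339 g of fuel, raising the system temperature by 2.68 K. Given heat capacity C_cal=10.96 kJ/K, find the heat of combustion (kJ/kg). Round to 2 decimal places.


Hc = C_cal * delta_T / m_fuel
Q_released = 10.96 * 2.68 = 29.3728 kJ
m_fuel = 1.339 g = 1.339/1000 kg = 0.001339 kg
Hc = 29.3728 / 0.001339 = 21936.37 kJ/kg


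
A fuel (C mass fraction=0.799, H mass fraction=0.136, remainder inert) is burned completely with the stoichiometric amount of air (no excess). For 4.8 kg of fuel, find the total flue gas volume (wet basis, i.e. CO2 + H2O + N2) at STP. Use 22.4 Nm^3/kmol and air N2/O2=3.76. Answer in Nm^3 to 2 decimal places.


Per kg fuel: CO2 = (C/12 kmol)*22.4 = (0.799/12)*22.4 = 1.49147 Nm^3
Per kg fuel: H2O = (H/2 kmol)*22.4 = (0.136/2)*22.4 = 1.52320 Nm^3
O2 needed per kg fuel = C/12 + H/4 = 0.799/12 + 0.136/4 = 0.10058333 kmol
Per kg fuel: N2 = O2*3.76*22.4 = 0.10058333*3.76*22.4 = 8.47153 Nm^3
Total per kg = 1.49147 + 1.52320 + 8.47153 = 11.48620 Nm^3
Total = 11.48620 * 4.8 = 55.13 Nm^3


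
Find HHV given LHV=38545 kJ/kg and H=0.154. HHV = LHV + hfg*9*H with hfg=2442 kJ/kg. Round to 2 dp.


HHV = LHV + hfg * 9 * H
Water addition = 2442 * 9 * 0.154 = 3384.612 kJ/kg
HHV = 38545 + 3384.612 = 41929.61 kJ/kg


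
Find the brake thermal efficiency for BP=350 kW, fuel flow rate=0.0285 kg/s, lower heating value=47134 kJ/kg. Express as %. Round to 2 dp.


eta_BTE = (BP / (mf * LHV)) * 100
Denominator = 0.0285 * 47134 = 1343.3190 kW
eta_BTE = (350 / 1343.3190) * 100 = 26.05%


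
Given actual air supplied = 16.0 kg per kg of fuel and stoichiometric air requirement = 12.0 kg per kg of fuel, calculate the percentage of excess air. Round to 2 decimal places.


Excess air = actual - stoichiometric = 16.0 - 12.0 = 4.00 kg/kg fuel
Excess air % = (excess / stoich) * 100 = (4.00 / 12.0) * 100 = 33.33%


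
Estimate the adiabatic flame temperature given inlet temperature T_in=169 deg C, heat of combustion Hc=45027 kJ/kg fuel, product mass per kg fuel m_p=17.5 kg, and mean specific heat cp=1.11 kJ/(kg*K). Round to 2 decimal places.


T_ad = T_in + Hc / (m_p * cp)
Denominator = 17.5 * 1.11 = 19.4250
Temperature rise = 45027 / 19.4250 = 2317.99 K
T_ad = 169 + 2317.99 = 2486.99 deg C


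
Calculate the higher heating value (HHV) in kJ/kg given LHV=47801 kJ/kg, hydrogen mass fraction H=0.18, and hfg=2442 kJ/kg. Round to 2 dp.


HHV = LHV + hfg * 9 * H
Water addition = 2442 * 9 * 0.18 = 3956.040 kJ/kg
HHV = 47801 + 3956.040 = 51757.04 kJ/kg


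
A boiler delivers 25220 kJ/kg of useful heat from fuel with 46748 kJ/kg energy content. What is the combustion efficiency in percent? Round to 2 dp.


Efficiency = (Q_useful / Q_fuel) * 100
Efficiency = (25220 / 46748) * 100
Efficiency = 0.5395 * 100 = 53.95%


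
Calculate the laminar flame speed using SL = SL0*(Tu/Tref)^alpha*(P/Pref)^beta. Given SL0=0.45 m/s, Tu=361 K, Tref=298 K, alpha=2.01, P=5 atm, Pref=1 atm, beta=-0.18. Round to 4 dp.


SL = SL0 * (Tu/Tref)^alpha * (P/Pref)^beta
T ratio = 361/298 = 1.21140940
(T ratio)^alpha = 1.21140940^2.01 = 1.470330
(P/Pref)^beta = 5^(-0.18) = 0.748489
SL = 0.45 * 1.470330 * 0.748489 = 0.4952 m/s


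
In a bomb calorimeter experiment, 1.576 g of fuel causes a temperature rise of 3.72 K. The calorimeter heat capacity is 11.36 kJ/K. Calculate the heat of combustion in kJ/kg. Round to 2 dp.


Hc = C_cal * delta_T / m_fuel
Q_released = 11.36 * 3.72 = 42.2592 kJ
m_fuel = 1.576 g = 1.576/1000 kg = 0.001576 kg
Hc = 42.2592 / 0.001576 = 26814.21 kJ/kg


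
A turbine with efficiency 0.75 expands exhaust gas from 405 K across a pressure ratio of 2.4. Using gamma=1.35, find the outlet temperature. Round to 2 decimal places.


T_out = T_in * (1 - eta * (1 - PR^(-(gamma-1)/gamma)))
Exponent = -(1.35-1)/1.35 = -0.25925926
PR^exp = 2.4^(-0.25925926) = 0.79694200
Factor = 1 - 0.75*(1 - 0.79694200) = 0.84770650
T_out = 405 * 0.84770650 = 343.32 K


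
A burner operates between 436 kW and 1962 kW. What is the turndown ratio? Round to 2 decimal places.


TDR = Q_max / Q_min
TDR = 1962 / 436 = 4.50


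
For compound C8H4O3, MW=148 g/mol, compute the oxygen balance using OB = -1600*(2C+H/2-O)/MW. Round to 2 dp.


OB = -1600 * (2C + H/2 - O) / MW
Inner = 2*8 + 4/2 - 3 = 15.00
OB = -1600 * 15.00 / 148 = -162.16%


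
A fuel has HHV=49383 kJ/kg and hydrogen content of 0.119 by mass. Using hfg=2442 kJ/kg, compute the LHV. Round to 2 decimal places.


LHV = HHV - hfg * 9 * H
Water correction = 2442 * 9 * 0.119 = 2615.382 kJ/kg
LHV = 49383 - 2615.382 = 46767.62 kJ/kg


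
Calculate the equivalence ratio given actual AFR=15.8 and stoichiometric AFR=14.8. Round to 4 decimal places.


phi = AFR_stoich / AFR_actual
phi = 14.8 / 15.8 = 0.9367


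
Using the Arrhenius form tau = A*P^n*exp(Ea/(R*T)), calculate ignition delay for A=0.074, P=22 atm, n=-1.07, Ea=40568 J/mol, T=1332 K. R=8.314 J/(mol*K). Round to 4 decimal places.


tau = A * P^n * exp(Ea/(R*T))
P^n = 22^(-1.07) = 0.03661067
Ea/(R*T) = 40568/(8.314*1332) = 3.663274
exp(Ea/(R*T)) = 38.988767
tau = 0.074 * 0.03661067 * 38.988767 = 0.1056 ms


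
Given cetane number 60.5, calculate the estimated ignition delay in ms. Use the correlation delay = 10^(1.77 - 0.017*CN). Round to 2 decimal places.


delay = 10^(1.77 - 0.017*CN)
Exponent = 1.77 - 0.017*60.5 = 0.7415
delay = 10^0.7415 = 5.51 ms


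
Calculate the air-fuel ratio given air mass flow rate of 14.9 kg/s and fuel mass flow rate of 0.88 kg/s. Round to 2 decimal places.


AFR = m_air / m_fuel
AFR = 14.9 / 0.88 = 16.93


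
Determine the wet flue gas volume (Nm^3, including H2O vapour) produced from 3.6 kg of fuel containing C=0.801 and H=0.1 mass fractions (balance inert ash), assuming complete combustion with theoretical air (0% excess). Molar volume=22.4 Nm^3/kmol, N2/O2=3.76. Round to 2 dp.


Per kg fuel: CO2 = (C/12 kmol)*22.4 = (0.801/12)*22.4 = 1.49520 Nm^3
Per kg fuel: H2O = (H/2 kmol)*22.4 = (0.1/2)*22.4 = 1.12000 Nm^3
O2 needed per kg fuel = C/12 + H/4 = 0.801/12 + 0.1/4 = 0.09175000 kmol
Per kg fuel: N2 = O2*3.76*22.4 = 0.09175000*3.76*22.4 = 7.72755 Nm^3
Total per kg = 1.49520 + 1.12000 + 7.72755 = 10.34275 Nm^3
Total = 10.34275 * 3.6 = 37.23 Nm^3


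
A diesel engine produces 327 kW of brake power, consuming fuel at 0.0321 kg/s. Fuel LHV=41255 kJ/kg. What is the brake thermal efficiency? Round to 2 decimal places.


eta_BTE = (BP / (mf * LHV)) * 100
Denominator = 0.0321 * 41255 = 1324.2855 kW
eta_BTE = (327 / 1324.2855) * 100 = 24.69%


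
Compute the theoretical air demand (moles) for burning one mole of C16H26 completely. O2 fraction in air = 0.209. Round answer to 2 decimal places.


Balanced combustion: C16H26 + 22.5 O2 -> 16 CO2 + 13 H2O
O2 needed = C + H/4 = 16 + 26/4 = 22.50 moles
Air moles = O2 / 0.209 = 22.50 / 0.209 = 107.66 moles air


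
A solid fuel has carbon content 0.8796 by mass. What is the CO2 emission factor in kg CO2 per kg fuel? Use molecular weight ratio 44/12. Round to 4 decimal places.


EF = C_frac * (M_CO2 / M_C)
EF = 0.8796 * (44/12)
EF = 0.8796 * 3.666667 = 3.2252 kg_CO2/kg_fuel


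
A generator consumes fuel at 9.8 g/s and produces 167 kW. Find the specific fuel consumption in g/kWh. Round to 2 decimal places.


SFC = (mf / BP) * 3600
Rate = 9.8 / 167 = 0.058683 g/(s*kW)
SFC = 0.058683 * 3600 = 211.26 g/kWh


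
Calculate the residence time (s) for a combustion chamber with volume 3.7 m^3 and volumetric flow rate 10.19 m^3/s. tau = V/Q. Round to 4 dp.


tau = V / Q_flow
tau = 3.7 / 10.19 = 0.3631 s


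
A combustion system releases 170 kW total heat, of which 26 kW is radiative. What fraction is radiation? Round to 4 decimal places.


f_rad = Q_rad / Q_total
f_rad = 26 / 170 = 0.1529


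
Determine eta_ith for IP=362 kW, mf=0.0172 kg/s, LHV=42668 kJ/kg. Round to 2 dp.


eta_ith = (IP / (mf * LHV)) * 100
Denominator = 0.0172 * 42668 = 733.8896 kW
eta_ith = (362 / 733.8896) * 100 = 49.33%


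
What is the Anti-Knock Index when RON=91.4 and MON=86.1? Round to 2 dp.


AKI = (RON + MON) / 2
AKI = (91.4 + 86.1) / 2
AKI = 177.5 / 2 = 88.75


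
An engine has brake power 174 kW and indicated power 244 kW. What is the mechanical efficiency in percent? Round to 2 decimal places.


eta_mech = (BP / IP) * 100
Ratio = 174 / 244 = 0.7131
eta_mech = 0.7131 * 100 = 71.31%


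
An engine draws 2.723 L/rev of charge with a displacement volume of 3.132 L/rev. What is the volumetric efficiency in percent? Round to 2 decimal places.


eta_v = (V_actual / V_disp) * 100
Ratio = 2.723 / 3.132 = 0.8694
eta_v = 0.8694 * 100 = 86.94%


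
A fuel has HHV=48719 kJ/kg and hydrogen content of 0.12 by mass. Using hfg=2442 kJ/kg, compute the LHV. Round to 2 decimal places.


LHV = HHV - hfg * 9 * H
Water correction = 2442 * 9 * 0.12 = 2637.360 kJ/kg
LHV = 48719 - 2637.360 = 46081.64 kJ/kg


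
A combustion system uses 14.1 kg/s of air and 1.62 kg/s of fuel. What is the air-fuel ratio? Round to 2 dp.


AFR = m_air / m_fuel
AFR = 14.1 / 1.62 = 8.70


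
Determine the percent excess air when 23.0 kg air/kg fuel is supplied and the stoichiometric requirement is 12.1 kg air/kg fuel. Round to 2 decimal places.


Excess air = actual - stoichiometric = 23.0 - 12.1 = 10.90 kg/kg fuel
Excess air % = (excess / stoich) * 100 = (10.90 / 12.1) * 100 = 90.08%


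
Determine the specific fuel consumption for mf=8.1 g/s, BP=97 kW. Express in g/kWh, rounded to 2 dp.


SFC = (mf / BP) * 3600
Rate = 8.1 / 97 = 0.083505 g/(s*kW)
SFC = 0.083505 * 3600 = 300.62 g/kWh


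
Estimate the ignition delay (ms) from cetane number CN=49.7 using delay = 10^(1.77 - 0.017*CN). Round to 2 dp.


delay = 10^(1.77 - 0.017*CN)
Exponent = 1.77 - 0.017*49.7 = 0.9251
delay = 10^0.9251 = 8.42 ms


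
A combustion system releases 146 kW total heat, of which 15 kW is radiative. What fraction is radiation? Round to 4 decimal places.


f_rad = Q_rad / Q_total
f_rad = 15 / 146 = 0.1027


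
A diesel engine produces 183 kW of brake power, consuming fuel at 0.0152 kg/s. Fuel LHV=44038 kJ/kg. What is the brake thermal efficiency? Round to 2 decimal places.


eta_BTE = (BP / (mf * LHV)) * 100
Denominator = 0.0152 * 44038 = 669.3776 kW
eta_BTE = (183 / 669.3776) * 100 = 27.34%


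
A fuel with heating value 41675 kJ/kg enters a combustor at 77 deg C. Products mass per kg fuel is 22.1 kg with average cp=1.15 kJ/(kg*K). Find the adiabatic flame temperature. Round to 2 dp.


T_ad = T_in + Hc / (m_p * cp)
Denominator = 22.1 * 1.15 = 25.4150
Temperature rise = 41675 / 25.4150 = 1639.78 K
T_ad = 77 + 1639.78 = 1716.78 deg C


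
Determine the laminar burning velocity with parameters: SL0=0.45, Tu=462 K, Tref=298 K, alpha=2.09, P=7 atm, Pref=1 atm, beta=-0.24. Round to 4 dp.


SL = SL0 * (Tu/Tref)^alpha * (P/Pref)^beta
T ratio = 462/298 = 1.55033557
(T ratio)^alpha = 1.55033557^2.09 = 2.500286
(P/Pref)^beta = 7^(-0.24) = 0.626869
SL = 0.45 * 2.500286 * 0.626869 = 0.7053 m/s


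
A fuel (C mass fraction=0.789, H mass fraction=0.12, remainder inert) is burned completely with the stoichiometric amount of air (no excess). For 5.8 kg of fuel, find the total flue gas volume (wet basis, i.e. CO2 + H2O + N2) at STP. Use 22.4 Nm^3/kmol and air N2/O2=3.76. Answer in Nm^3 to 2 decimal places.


Per kg fuel: CO2 = (C/12 kmol)*22.4 = (0.789/12)*22.4 = 1.47280 Nm^3
Per kg fuel: H2O = (H/2 kmol)*22.4 = (0.12/2)*22.4 = 1.34400 Nm^3
O2 needed per kg fuel = C/12 + H/4 = 0.789/12 + 0.12/4 = 0.09575000 kmol
Per kg fuel: N2 = O2*3.76*22.4 = 0.09575000*3.76*22.4 = 8.06445 Nm^3
Total per kg = 1.47280 + 1.34400 + 8.06445 = 10.88125 Nm^3
Total = 10.88125 * 5.8 = 63.11 Nm^3


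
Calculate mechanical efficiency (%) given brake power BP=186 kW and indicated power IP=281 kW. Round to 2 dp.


eta_mech = (BP / IP) * 100
Ratio = 186 / 281 = 0.6619
eta_mech = 0.6619 * 100 = 66.19%
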